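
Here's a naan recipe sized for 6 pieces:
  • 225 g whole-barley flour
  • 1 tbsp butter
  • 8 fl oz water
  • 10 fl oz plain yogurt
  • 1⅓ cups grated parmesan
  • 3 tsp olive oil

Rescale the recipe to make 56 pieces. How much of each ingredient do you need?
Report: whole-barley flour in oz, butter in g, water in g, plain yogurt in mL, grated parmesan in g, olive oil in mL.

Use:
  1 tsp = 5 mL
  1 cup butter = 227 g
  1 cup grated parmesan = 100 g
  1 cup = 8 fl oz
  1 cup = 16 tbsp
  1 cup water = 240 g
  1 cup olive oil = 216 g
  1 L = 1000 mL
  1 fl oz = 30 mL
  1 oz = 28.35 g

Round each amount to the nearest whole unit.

Scaling factor: 56/6 = 28/3.
whole-barley flour: 225 g × 28/3 ÷ 28.35 g/oz ≈ 74 oz
butter: 1 tbsp × 28/3 ÷ 16 tbsp/cup × 227 g/cup ≈ 132 g
water: 8 fl oz × 28/3 ÷ 8 fl oz/cup × 240 g/cup = 2240 g
plain yogurt: 10 fl oz × 28/3 × 30 mL/fl oz = 2800 mL
grated parmesan: 4/3 cup × 28/3 × 100 g/cup ≈ 1244 g
olive oil: 3 tsp × 28/3 × 5 mL/tsp = 140 mL

whole-barley flour: 74 oz; butter: 132 g; water: 2240 g; plain yogurt: 2800 mL; grated parmesan: 1244 g; olive oil: 140 mL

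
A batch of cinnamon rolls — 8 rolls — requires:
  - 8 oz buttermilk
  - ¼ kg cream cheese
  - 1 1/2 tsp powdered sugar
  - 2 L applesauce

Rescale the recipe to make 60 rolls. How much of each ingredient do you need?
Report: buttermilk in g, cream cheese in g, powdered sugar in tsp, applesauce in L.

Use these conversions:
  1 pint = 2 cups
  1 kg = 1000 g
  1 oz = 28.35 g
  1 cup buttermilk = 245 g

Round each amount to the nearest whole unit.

Scaling factor: 60/8 = 15/2 = 7.5.
buttermilk: 8 oz × 15/2 × 28.35 g/oz = 1701 g
cream cheese: 0.25 kg × 15/2 × 1000 g/kg = 1875 g
powdered sugar: 1.5 tsp × 15/2 ≈ 11 tsp
applesauce: 2 L × 15/2 = 15 L

buttermilk: 1701 g; cream cheese: 1875 g; powdered sugar: 11 tsp; applesauce: 15 L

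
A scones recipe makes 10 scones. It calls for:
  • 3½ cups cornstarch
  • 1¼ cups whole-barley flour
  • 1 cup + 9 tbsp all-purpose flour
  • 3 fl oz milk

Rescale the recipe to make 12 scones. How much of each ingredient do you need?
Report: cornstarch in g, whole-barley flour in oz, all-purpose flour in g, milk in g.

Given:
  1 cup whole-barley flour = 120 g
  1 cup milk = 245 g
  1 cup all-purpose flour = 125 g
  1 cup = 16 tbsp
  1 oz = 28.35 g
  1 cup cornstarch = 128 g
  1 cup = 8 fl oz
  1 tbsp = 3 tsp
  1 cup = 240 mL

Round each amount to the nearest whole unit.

Scaling factor: 12/10 = 6/5 = 1.2.
cornstarch: 3.5 cup × 6/5 × 128 g/cup ≈ 538 g
whole-barley flour: 1.25 cup × 6/5 × 120 g/cup ÷ 28.35 g/oz ≈ 6 oz
all-purpose flour: (1 cup + 9 tbsp = 1.5625 cup) × 6/5 × 125 g/cup ≈ 234 g
milk: 3 fl oz × 6/5 ÷ 8 fl oz/cup × 245 g/cup ≈ 110 g

cornstarch: 538 g; whole-barley flour: 6 oz; all-purpose flour: 234 g; milk: 110 g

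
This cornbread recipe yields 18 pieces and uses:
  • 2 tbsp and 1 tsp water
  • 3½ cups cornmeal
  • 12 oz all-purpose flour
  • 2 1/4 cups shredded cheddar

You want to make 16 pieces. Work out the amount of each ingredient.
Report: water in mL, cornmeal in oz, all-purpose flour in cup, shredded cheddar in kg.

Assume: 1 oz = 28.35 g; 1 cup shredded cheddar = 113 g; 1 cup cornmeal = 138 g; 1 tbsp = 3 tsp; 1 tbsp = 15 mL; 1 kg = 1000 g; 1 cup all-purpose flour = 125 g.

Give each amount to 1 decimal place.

water: 31.1 mL; cornmeal: 15.1 oz; all-purpose flour: 2.4 cup; shredded cheddar: 0.2 kg

Scaling factor: 16/18 = 8/9.
water: (2 tbsp + 1 tsp = 7/3 tbsp) × 8/9 × 15 mL/tbsp ≈ 31.1 mL
cornmeal: 3.5 cup × 8/9 × 138 g/cup ÷ 28.35 g/oz ≈ 15.1 oz
all-purpose flour: 12 oz × 8/9 × 28.35 g/oz ÷ 125 g/cup ≈ 2.4 cup
shredded cheddar: 2.25 cup × 8/9 × 113 g/cup ÷ 1000 g/kg ≈ 0.2 kg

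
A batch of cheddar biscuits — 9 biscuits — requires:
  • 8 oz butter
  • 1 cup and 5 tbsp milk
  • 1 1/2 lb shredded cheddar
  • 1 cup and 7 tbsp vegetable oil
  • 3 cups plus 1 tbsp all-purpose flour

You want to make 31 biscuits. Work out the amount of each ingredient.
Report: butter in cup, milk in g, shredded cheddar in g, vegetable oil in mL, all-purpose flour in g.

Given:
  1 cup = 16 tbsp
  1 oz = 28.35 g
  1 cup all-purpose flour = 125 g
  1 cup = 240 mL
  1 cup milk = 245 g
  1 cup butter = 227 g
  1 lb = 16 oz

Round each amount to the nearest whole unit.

Scaling factor: 31/9.
butter: 8 oz × 31/9 × 28.35 g/oz ÷ 227 g/cup ≈ 3 cup
milk: (1 cup + 5 tbsp = 1.3125 cup) × 31/9 × 245 g/cup ≈ 1108 g
shredded cheddar: 1.5 lb × 31/9 × 16 oz/lb × 28.35 g/oz ≈ 2344 g
vegetable oil: (1 cup + 7 tbsp = 1.4375 cup) × 31/9 × 240 mL/cup ≈ 1188 mL
all-purpose flour: (3 cup + 1 tbsp = 3.0625 cup) × 31/9 × 125 g/cup ≈ 1319 g

butter: 3 cup; milk: 1108 g; shredded cheddar: 2344 g; vegetable oil: 1188 mL; all-purpose flour: 1319 g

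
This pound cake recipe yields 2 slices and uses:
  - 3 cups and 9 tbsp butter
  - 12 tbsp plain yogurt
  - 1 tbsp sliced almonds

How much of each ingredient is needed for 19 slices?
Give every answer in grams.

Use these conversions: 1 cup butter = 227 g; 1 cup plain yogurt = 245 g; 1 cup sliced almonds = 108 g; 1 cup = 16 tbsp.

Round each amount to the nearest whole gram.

butter: 7683 g; plain yogurt: 1746 g; sliced almonds: 64 g

Scaling factor: 19/2 = 9.5.
butter: (3 cup + 9 tbsp = 3.5625 cup) × 19/2 × 227 g/cup ≈ 7683 g
plain yogurt: 12 tbsp × 19/2 ÷ 16 tbsp/cup × 245 g/cup ≈ 1746 g
sliced almonds: 1 tbsp × 19/2 ÷ 16 tbsp/cup × 108 g/cup ≈ 64 g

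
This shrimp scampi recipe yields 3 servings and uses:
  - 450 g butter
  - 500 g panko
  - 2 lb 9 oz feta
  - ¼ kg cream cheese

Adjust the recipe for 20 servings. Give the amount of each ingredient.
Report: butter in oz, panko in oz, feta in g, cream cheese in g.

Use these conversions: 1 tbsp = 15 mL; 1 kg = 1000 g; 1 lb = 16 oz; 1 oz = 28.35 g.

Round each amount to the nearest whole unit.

butter: 106 oz; panko: 118 oz; feta: 7749 g; cream cheese: 1667 g

Scaling factor: 20/3.
butter: 450 g × 20/3 ÷ 28.35 g/oz ≈ 106 oz
panko: 500 g × 20/3 ÷ 28.35 g/oz ≈ 118 oz
feta: (2 lb + 9 oz = 2.5625 lb) × 20/3 × 16 oz/lb × 28.35 g/oz = 7749 g
cream cheese: 0.25 kg × 20/3 × 1000 g/kg ≈ 1667 g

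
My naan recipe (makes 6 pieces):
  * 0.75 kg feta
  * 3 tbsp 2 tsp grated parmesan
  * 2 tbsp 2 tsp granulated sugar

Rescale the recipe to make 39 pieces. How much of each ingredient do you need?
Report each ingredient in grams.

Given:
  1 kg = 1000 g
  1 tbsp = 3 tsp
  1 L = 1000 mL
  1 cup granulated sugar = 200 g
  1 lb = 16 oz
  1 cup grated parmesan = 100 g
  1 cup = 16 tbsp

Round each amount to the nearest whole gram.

feta: 4875 g; grated parmesan: 149 g; granulated sugar: 217 g

Scaling factor: 39/6 = 13/2 = 6.5.
feta: 0.75 kg × 13/2 × 1000 g/kg = 4875 g
grated parmesan: (3 tbsp + 2 tsp = 11/3 tbsp) × 13/2 ÷ 16 tbsp/cup × 100 g/cup ≈ 149 g
granulated sugar: (2 tbsp + 2 tsp = 8/3 tbsp) × 13/2 ÷ 16 tbsp/cup × 200 g/cup ≈ 217 g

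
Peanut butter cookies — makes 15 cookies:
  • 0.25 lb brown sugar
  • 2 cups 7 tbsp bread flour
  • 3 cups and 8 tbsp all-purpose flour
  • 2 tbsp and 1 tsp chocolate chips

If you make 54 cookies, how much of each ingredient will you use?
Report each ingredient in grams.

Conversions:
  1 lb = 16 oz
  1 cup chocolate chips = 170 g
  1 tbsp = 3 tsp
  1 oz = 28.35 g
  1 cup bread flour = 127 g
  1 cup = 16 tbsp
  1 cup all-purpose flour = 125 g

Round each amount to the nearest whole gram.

Scaling factor: 54/15 = 18/5 = 3.6.
brown sugar: 0.25 lb × 18/5 × 16 oz/lb × 28.35 g/oz ≈ 408 g
bread flour: (2 cup + 7 tbsp = 2.4375 cup) × 18/5 × 127 g/cup ≈ 1114 g
all-purpose flour: (3 cup + 8 tbsp = 3.5 cup) × 18/5 × 125 g/cup = 1575 g
chocolate chips: (2 tbsp + 1 tsp = 7/3 tbsp) × 18/5 ÷ 16 tbsp/cup × 170 g/cup ≈ 89 g

brown sugar: 408 g; bread flour: 1114 g; all-purpose flour: 1575 g; chocolate chips: 89 g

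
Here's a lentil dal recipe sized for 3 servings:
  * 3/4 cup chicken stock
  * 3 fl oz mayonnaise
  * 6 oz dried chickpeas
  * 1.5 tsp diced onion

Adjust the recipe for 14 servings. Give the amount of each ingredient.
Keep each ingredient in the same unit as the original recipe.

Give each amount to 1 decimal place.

Scaling factor: 14/3.
chicken stock: 0.75 cup × 14/3 = 3.5 cup
mayonnaise: 3 fl oz × 14/3 = 14.0 fl oz
dried chickpeas: 6 oz × 14/3 = 28.0 oz
diced onion: 1.5 tsp × 14/3 = 7.0 tsp

chicken stock: 3.5 cup; mayonnaise: 14.0 fl oz; dried chickpeas: 28.0 oz; diced onion: 7.0 tsp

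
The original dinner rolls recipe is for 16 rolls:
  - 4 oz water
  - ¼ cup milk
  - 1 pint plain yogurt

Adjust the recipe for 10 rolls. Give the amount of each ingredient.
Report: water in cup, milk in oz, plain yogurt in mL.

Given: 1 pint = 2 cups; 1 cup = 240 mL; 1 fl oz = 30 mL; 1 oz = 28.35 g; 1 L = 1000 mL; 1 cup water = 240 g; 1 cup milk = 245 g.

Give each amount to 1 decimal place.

water: 0.3 cup; milk: 1.4 oz; plain yogurt: 300.0 mL

Scaling factor: 10/16 = 5/8 = 0.625.
water: 4 oz × 5/8 × 28.35 g/oz ÷ 240 g/cup ≈ 0.3 cup
milk: 0.25 cup × 5/8 × 245 g/cup ÷ 28.35 g/oz ≈ 1.4 oz
plain yogurt: 1 pint × 5/8 × 2 cup/pint × 240 mL/cup = 300.0 mL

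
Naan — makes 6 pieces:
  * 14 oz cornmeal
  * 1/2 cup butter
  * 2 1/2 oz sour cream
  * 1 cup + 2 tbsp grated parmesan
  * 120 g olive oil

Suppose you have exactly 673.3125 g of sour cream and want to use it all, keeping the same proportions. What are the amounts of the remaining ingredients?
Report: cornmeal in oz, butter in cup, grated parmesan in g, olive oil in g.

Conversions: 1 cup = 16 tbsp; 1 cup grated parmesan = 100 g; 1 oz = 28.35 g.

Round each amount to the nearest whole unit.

cornmeal: 133 oz; butter: 5 cup; grated parmesan: 1069 g; olive oil: 1140 g

The original recipe has 70.875 g of sour cream, so the scaling factor is 673.3125 ÷ 70.875 = 19/2 = 9.5.
cornmeal: 14 oz × 19/2 = 133 oz
butter: 0.5 cup × 19/2 ≈ 5 cup
grated parmesan: (1 cup + 2 tbsp = 1.125 cup) × 19/2 × 100 g/cup ≈ 1069 g
olive oil: 120 g × 19/2 = 1140 g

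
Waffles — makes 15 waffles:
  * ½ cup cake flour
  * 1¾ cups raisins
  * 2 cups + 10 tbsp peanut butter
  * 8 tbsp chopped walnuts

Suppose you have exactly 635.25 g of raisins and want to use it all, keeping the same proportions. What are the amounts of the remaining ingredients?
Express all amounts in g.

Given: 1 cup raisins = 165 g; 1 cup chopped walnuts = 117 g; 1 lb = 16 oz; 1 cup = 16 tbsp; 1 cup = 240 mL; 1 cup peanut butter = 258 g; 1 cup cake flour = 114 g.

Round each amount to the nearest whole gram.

The original recipe has 288.75 g of raisins, so the scaling factor is 635.25 ÷ 288.75 = 11/5 = 2.2.
cake flour: 0.5 cup × 11/5 × 114 g/cup ≈ 125 g
peanut butter: (2 cup + 10 tbsp = 2.625 cup) × 11/5 × 258 g/cup ≈ 1490 g
chopped walnuts: 8 tbsp × 11/5 ÷ 16 tbsp/cup × 117 g/cup ≈ 129 g

cake flour: 125 g; peanut butter: 1490 g; chopped walnuts: 129 g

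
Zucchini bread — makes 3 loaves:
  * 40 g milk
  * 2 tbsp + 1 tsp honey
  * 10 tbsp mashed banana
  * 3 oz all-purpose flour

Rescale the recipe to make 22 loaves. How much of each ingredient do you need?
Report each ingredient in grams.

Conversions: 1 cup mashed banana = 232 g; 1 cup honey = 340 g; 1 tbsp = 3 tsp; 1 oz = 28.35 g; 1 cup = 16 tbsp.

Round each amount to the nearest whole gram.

Scaling factor: 22/3.
milk: 40 g × 22/3 ≈ 293 g
honey: (2 tbsp + 1 tsp = 7/3 tbsp) × 22/3 ÷ 16 tbsp/cup × 340 g/cup ≈ 364 g
mashed banana: 10 tbsp × 22/3 ÷ 16 tbsp/cup × 232 g/cup ≈ 1063 g
all-purpose flour: 3 oz × 22/3 × 28.35 g/oz ≈ 624 g

milk: 293 g; honey: 364 g; mashed banana: 1063 g; all-purpose flour: 624 g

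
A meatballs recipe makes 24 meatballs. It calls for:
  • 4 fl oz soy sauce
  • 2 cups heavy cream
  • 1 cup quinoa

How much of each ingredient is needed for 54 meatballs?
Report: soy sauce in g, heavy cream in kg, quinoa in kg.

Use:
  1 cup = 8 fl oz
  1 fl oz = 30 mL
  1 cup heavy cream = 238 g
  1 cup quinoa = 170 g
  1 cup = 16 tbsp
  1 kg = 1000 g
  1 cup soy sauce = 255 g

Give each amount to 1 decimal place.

Scaling factor: 54/24 = 9/4 = 2.25.
soy sauce: 4 fl oz × 9/4 ÷ 8 fl oz/cup × 255 g/cup ≈ 286.9 g
heavy cream: 2 cup × 9/4 × 238 g/cup ÷ 1000 g/kg ≈ 1.1 kg
quinoa: 1 cup × 9/4 × 170 g/cup ÷ 1000 g/kg ≈ 0.4 kg

soy sauce: 286.9 g; heavy cream: 1.1 kg; quinoa: 0.4 kg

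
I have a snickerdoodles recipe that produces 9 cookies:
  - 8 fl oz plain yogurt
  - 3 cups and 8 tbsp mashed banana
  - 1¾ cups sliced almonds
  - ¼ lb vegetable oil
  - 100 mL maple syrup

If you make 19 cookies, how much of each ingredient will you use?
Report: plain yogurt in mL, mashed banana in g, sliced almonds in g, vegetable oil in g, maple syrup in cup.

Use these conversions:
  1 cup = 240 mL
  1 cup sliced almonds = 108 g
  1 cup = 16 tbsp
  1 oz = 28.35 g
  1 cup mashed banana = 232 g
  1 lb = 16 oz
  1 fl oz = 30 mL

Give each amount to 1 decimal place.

plain yogurt: 506.7 mL; mashed banana: 1714.2 g; sliced almonds: 399.0 g; vegetable oil: 239.4 g; maple syrup: 0.9 cup

Scaling factor: 19/9.
plain yogurt: 8 fl oz × 19/9 × 30 mL/fl oz ≈ 506.7 mL
mashed banana: (3 cup + 8 tbsp = 3.5 cup) × 19/9 × 232 g/cup ≈ 1714.2 g
sliced almonds: 1.75 cup × 19/9 × 108 g/cup = 399.0 g
vegetable oil: 0.25 lb × 19/9 × 16 oz/lb × 28.35 g/oz = 239.4 g
maple syrup: 100 mL × 19/9 ÷ 240 mL/cup ≈ 0.9 cup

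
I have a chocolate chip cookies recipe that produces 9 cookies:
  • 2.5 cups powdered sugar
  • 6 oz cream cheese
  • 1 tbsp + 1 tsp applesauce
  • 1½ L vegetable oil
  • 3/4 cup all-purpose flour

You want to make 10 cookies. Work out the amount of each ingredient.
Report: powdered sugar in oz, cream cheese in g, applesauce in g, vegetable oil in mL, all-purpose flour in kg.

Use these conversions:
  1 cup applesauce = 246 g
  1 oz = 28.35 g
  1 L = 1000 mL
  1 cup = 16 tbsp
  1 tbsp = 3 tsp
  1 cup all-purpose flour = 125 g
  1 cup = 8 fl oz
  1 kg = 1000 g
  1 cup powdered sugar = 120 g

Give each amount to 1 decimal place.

Scaling factor: 10/9.
powdered sugar: 2.5 cup × 10/9 × 120 g/cup ÷ 28.35 g/oz ≈ 11.8 oz
cream cheese: 6 oz × 10/9 × 28.35 g/oz = 189.0 g
applesauce: (1 tbsp + 1 tsp = 4/3 tbsp) × 10/9 ÷ 16 tbsp/cup × 246 g/cup ≈ 22.8 g
vegetable oil: 1.5 L × 10/9 × 1000 mL/L ≈ 1666.7 mL
all-purpose flour: 0.75 cup × 10/9 × 125 g/cup ÷ 1000 g/kg ≈ 0.1 kg

powdered sugar: 11.8 oz; cream cheese: 189.0 g; applesauce: 22.8 g; vegetable oil: 1666.7 mL; all-purpose flour: 0.1 kg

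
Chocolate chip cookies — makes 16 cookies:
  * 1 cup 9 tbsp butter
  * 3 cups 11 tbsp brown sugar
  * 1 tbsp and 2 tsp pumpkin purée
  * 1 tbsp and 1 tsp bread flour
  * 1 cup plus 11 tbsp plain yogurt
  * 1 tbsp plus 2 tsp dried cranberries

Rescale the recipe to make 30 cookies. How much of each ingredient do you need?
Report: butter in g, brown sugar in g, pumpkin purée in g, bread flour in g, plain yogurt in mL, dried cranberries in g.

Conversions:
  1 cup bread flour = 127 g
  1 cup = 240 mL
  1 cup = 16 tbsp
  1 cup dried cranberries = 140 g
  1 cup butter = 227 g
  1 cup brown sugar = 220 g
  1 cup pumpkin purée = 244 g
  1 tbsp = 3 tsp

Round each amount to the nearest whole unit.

butter: 665 g; brown sugar: 1521 g; pumpkin purée: 48 g; bread flour: 20 g; plain yogurt: 759 mL; dried cranberries: 27 g

Scaling factor: 30/16 = 15/8 = 1.875.
butter: (1 cup + 9 tbsp = 1.5625 cup) × 15/8 × 227 g/cup ≈ 665 g
brown sugar: (3 cup + 11 tbsp = 3.6875 cup) × 15/8 × 220 g/cup ≈ 1521 g
pumpkin purée: (1 tbsp + 2 tsp = 5/3 tbsp) × 15/8 ÷ 16 tbsp/cup × 244 g/cup ≈ 48 g
bread flour: (1 tbsp + 1 tsp = 4/3 tbsp) × 15/8 ÷ 16 tbsp/cup × 127 g/cup ≈ 20 g
plain yogurt: (1 cup + 11 tbsp = 1.6875 cup) × 15/8 × 240 mL/cup ≈ 759 mL
dried cranberries: (1 tbsp + 2 tsp = 5/3 tbsp) × 15/8 ÷ 16 tbsp/cup × 140 g/cup ≈ 27 g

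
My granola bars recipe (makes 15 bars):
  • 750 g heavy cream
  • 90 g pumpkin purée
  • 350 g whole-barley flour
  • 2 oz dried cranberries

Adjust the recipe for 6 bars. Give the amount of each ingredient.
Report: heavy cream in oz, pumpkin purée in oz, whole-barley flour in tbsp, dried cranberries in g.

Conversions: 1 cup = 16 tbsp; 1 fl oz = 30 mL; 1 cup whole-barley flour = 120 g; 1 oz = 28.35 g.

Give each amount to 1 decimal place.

heavy cream: 10.6 oz; pumpkin purée: 1.3 oz; whole-barley flour: 18.7 tbsp; dried cranberries: 22.7 g

Scaling factor: 6/15 = 2/5 = 0.4.
heavy cream: 750 g × 2/5 ÷ 28.35 g/oz ≈ 10.6 oz
pumpkin purée: 90 g × 2/5 ÷ 28.35 g/oz ≈ 1.3 oz
whole-barley flour: 350 g × 2/5 ÷ 120 g/cup × 16 tbsp/cup ≈ 18.7 tbsp
dried cranberries: 2 oz × 2/5 × 28.35 g/oz ≈ 22.7 g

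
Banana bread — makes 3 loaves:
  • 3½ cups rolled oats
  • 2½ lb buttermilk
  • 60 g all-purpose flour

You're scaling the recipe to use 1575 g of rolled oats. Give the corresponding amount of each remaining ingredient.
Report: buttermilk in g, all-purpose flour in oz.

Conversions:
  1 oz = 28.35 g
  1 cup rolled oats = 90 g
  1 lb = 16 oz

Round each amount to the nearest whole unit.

buttermilk: 5670 g; all-purpose flour: 11 oz

The original recipe has 315 g of rolled oats, so the scaling factor is 1575 ÷ 315 = 5.
buttermilk: 2.5 lb × 5 × 16 oz/lb × 28.35 g/oz = 5670 g
all-purpose flour: 60 g × 5 ÷ 28.35 g/oz ≈ 11 oz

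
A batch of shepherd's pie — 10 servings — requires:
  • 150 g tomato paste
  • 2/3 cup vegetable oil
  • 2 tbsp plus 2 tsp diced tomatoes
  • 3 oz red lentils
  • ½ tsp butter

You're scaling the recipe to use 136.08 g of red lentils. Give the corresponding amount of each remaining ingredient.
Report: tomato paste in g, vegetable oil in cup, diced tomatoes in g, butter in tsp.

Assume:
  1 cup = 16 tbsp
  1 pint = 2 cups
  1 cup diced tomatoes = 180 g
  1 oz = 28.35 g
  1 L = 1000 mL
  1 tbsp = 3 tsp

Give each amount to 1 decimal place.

tomato paste: 240.0 g; vegetable oil: 1.1 cup; diced tomatoes: 48.0 g; butter: 0.8 tsp

The original recipe has 85.05 g of red lentils, so the scaling factor is 136.08 ÷ 85.05 = 8/5 = 1.6.
tomato paste: 150 g × 8/5 = 240.0 g
vegetable oil: 2/3 cup × 8/5 ≈ 1.1 cup
diced tomatoes: (2 tbsp + 2 tsp = 8/3 tbsp) × 8/5 ÷ 16 tbsp/cup × 180 g/cup = 48.0 g
butter: 0.5 tsp × 8/5 = 0.8 tsp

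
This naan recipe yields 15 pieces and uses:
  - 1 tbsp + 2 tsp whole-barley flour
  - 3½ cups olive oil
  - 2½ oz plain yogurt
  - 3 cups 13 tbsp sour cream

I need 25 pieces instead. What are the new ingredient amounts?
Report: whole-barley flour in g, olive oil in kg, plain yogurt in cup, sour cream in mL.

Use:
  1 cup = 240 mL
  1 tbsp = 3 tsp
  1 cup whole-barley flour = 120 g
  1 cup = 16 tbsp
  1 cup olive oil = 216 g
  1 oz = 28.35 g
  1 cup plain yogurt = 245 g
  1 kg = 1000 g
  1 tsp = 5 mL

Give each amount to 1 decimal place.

Scaling factor: 25/15 = 5/3.
whole-barley flour: (1 tbsp + 2 tsp = 5/3 tbsp) × 5/3 ÷ 16 tbsp/cup × 120 g/cup ≈ 20.8 g
olive oil: 3.5 cup × 5/3 × 216 g/cup ÷ 1000 g/kg ≈ 1.3 kg
plain yogurt: 2.5 oz × 5/3 × 28.35 g/oz ÷ 245 g/cup ≈ 0.5 cup
sour cream: (3 cup + 13 tbsp = 3.8125 cup) × 5/3 × 240 mL/cup = 1525.0 mL

whole-barley flour: 20.8 g; olive oil: 1.3 kg; plain yogurt: 0.5 cup; sour cream: 1525.0 mL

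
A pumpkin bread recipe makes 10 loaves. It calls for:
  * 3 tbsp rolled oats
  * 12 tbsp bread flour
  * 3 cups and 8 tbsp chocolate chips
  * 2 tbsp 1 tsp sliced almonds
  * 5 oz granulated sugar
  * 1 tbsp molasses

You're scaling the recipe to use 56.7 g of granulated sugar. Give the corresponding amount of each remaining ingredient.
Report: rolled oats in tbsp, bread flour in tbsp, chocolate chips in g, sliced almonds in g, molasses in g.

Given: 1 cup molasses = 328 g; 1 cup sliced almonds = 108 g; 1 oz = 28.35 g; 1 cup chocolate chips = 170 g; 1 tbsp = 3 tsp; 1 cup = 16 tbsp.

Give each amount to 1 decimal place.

The original recipe has 141.75 g of granulated sugar, so the scaling factor is 56.7 ÷ 141.75 = 2/5 = 0.4.
rolled oats: 3 tbsp × 2/5 = 1.2 tbsp
bread flour: 12 tbsp × 2/5 = 4.8 tbsp
chocolate chips: (3 cup + 8 tbsp = 3.5 cup) × 2/5 × 170 g/cup = 238.0 g
sliced almonds: (2 tbsp + 1 tsp = 7/3 tbsp) × 2/5 ÷ 16 tbsp/cup × 108 g/cup = 6.3 g
molasses: 1 tbsp × 2/5 ÷ 16 tbsp/cup × 328 g/cup = 8.2 g

rolled oats: 1.2 tbsp; bread flour: 4.8 tbsp; chocolate chips: 238.0 g; sliced almonds: 6.3 g; molasses: 8.2 g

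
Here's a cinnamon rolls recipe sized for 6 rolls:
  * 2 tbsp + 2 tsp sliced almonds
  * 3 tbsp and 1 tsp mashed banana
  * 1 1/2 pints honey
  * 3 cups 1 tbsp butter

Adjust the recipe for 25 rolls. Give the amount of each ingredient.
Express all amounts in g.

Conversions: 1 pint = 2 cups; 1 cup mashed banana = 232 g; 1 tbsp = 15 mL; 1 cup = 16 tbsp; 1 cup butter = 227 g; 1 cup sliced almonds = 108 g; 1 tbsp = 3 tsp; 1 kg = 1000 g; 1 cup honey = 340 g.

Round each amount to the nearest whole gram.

Scaling factor: 25/6.
sliced almonds: (2 tbsp + 2 tsp = 8/3 tbsp) × 25/6 ÷ 16 tbsp/cup × 108 g/cup = 75 g
mashed banana: (3 tbsp + 1 tsp = 10/3 tbsp) × 25/6 ÷ 16 tbsp/cup × 232 g/cup ≈ 201 g
honey: 1.5 pint × 25/6 × 2 cup/pint × 340 g/cup = 4250 g
butter: (3 cup + 1 tbsp = 3.0625 cup) × 25/6 × 227 g/cup ≈ 2897 g

sliced almonds: 75 g; mashed banana: 201 g; honey: 4250 g; butter: 2897 g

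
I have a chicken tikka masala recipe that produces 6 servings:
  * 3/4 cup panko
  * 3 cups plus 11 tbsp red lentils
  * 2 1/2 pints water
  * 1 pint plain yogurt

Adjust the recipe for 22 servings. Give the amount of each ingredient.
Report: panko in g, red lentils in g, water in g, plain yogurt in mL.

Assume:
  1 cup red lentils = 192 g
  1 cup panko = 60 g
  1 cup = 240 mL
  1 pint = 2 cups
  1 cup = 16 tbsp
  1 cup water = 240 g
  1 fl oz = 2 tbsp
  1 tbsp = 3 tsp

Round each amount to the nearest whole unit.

Scaling factor: 22/6 = 11/3.
panko: 0.75 cup × 11/3 × 60 g/cup = 165 g
red lentils: (3 cup + 11 tbsp = 3.6875 cup) × 11/3 × 192 g/cup = 2596 g
water: 2.5 pint × 11/3 × 2 cup/pint × 240 g/cup = 4400 g
plain yogurt: 1 pint × 11/3 × 2 cup/pint × 240 mL/cup = 1760 mL

panko: 165 g; red lentils: 2596 g; water: 4400 g; plain yogurt: 1760 mL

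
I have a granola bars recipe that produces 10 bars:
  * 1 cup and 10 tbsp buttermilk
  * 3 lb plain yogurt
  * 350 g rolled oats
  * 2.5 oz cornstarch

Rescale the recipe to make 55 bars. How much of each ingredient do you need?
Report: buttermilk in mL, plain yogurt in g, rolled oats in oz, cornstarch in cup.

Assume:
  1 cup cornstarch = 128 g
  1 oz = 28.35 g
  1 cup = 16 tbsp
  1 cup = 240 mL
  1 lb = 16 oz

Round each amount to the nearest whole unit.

Scaling factor: 55/10 = 11/2 = 5.5.
buttermilk: (1 cup + 10 tbsp = 1.625 cup) × 11/2 × 240 mL/cup = 2145 mL
plain yogurt: 3 lb × 11/2 × 16 oz/lb × 28.35 g/oz ≈ 7484 g
rolled oats: 350 g × 11/2 ÷ 28.35 g/oz ≈ 68 oz
cornstarch: 2.5 oz × 11/2 × 28.35 g/oz ÷ 128 g/cup ≈ 3 cup

buttermilk: 2145 mL; plain yogurt: 7484 g; rolled oats: 68 oz; cornstarch: 3 cup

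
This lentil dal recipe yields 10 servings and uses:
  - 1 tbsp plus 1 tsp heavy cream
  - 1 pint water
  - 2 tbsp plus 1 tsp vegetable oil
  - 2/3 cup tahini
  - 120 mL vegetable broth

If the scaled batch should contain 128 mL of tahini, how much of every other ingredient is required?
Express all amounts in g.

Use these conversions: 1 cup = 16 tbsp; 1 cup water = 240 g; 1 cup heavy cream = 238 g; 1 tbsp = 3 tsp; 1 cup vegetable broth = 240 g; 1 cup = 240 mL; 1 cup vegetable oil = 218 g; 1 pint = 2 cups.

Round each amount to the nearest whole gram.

heavy cream: 16 g; water: 384 g; vegetable oil: 25 g; vegetable broth: 96 g

The original recipe has 160 mL of tahini, so the scaling factor is 128 ÷ 160 = 4/5 = 0.8.
heavy cream: (1 tbsp + 1 tsp = 4/3 tbsp) × 4/5 ÷ 16 tbsp/cup × 238 g/cup ≈ 16 g
water: 1 pint × 4/5 × 2 cup/pint × 240 g/cup = 384 g
vegetable oil: (2 tbsp + 1 tsp = 7/3 tbsp) × 4/5 ÷ 16 tbsp/cup × 218 g/cup ≈ 25 g
vegetable broth: 120 mL × 4/5 ÷ 240 mL/cup × 240 g/cup = 96 g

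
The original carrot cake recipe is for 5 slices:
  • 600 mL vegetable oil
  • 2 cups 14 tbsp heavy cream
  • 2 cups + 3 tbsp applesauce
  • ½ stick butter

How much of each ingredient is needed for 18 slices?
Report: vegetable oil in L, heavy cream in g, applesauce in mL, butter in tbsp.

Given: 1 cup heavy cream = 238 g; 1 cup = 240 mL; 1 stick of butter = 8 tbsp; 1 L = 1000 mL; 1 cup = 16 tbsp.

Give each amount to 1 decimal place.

vegetable oil: 2.2 L; heavy cream: 2463.3 g; applesauce: 1890.0 mL; butter: 14.4 tbsp

Scaling factor: 18/5 = 3.6.
vegetable oil: 600 mL × 18/5 ÷ 1000 mL/L ≈ 2.2 L
heavy cream: (2 cup + 14 tbsp = 2.875 cup) × 18/5 × 238 g/cup = 2463.3 g
applesauce: (2 cup + 3 tbsp = 2.1875 cup) × 18/5 × 240 mL/cup = 1890.0 mL
butter: 0.5 stick × 18/5 × 8 tbsp/stick = 14.4 tbsp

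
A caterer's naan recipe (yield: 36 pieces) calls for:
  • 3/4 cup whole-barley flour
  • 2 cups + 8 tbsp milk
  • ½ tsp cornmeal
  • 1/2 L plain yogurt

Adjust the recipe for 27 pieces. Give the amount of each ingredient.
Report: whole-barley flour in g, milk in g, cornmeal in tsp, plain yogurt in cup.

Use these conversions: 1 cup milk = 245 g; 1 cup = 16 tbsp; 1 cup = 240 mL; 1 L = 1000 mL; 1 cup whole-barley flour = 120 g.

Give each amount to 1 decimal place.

whole-barley flour: 67.5 g; milk: 459.4 g; cornmeal: 0.4 tsp; plain yogurt: 1.6 cup

Scaling factor: 27/36 = 3/4 = 0.75.
whole-barley flour: 0.75 cup × 3/4 × 120 g/cup = 67.5 g
milk: (2 cup + 8 tbsp = 2.5 cup) × 3/4 × 245 g/cup ≈ 459.4 g
cornmeal: 0.5 tsp × 3/4 ≈ 0.4 tsp
plain yogurt: 0.5 L × 3/4 × 1000 mL/L ÷ 240 mL/cup ≈ 1.6 cup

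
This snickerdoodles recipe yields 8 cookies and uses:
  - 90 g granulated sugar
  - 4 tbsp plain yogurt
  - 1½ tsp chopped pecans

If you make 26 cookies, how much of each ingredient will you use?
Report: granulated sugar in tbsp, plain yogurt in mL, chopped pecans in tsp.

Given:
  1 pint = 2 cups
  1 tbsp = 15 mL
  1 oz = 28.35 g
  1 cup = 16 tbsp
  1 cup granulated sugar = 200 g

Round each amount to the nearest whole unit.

Scaling factor: 26/8 = 13/4 = 3.25.
granulated sugar: 90 g × 13/4 ÷ 200 g/cup × 16 tbsp/cup ≈ 23 tbsp
plain yogurt: 4 tbsp × 13/4 × 15 mL/tbsp = 195 mL
chopped pecans: 1.5 tsp × 13/4 ≈ 5 tsp

granulated sugar: 23 tbsp; plain yogurt: 195 mL; chopped pecans: 5 tsp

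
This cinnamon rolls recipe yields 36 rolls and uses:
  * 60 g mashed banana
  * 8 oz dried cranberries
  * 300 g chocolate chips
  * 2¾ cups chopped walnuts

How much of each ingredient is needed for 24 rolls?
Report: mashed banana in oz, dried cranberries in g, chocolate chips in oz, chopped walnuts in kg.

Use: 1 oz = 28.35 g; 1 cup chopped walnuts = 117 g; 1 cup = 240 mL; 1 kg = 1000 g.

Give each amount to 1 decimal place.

mashed banana: 1.4 oz; dried cranberries: 151.2 g; chocolate chips: 7.1 oz; chopped walnuts: 0.2 kg

Scaling factor: 24/36 = 2/3.
mashed banana: 60 g × 2/3 ÷ 28.35 g/oz ≈ 1.4 oz
dried cranberries: 8 oz × 2/3 × 28.35 g/oz = 151.2 g
chocolate chips: 300 g × 2/3 ÷ 28.35 g/oz ≈ 7.1 oz
chopped walnuts: 2.75 cup × 2/3 × 117 g/cup ÷ 1000 g/kg ≈ 0.2 kg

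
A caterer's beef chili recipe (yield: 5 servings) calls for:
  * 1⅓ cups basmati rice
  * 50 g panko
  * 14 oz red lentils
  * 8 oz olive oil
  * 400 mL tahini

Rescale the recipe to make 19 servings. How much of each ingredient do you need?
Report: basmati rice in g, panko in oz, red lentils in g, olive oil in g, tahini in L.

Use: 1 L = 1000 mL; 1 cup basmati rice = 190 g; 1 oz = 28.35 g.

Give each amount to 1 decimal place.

basmati rice: 962.7 g; panko: 6.7 oz; red lentils: 1508.2 g; olive oil: 861.8 g; tahini: 1.5 L

Scaling factor: 19/5 = 3.8.
basmati rice: 4/3 cup × 19/5 × 190 g/cup ≈ 962.7 g
panko: 50 g × 19/5 ÷ 28.35 g/oz ≈ 6.7 oz
red lentils: 14 oz × 19/5 × 28.35 g/oz ≈ 1508.2 g
olive oil: 8 oz × 19/5 × 28.35 g/oz ≈ 861.8 g
tahini: 400 mL × 19/5 ÷ 1000 mL/L ≈ 1.5 L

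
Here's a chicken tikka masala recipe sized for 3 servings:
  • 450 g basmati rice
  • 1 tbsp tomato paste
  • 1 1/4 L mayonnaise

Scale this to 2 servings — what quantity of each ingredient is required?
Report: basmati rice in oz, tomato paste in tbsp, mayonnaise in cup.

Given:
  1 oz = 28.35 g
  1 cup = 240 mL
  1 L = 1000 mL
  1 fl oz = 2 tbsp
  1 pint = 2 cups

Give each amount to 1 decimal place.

basmati rice: 10.6 oz; tomato paste: 0.7 tbsp; mayonnaise: 3.5 cup

Scaling factor: 2/3.
basmati rice: 450 g × 2/3 ÷ 28.35 g/oz ≈ 10.6 oz
tomato paste: 1 tbsp × 2/3 ≈ 0.7 tbsp
mayonnaise: 1.25 L × 2/3 × 1000 mL/L ÷ 240 mL/cup ≈ 3.5 cup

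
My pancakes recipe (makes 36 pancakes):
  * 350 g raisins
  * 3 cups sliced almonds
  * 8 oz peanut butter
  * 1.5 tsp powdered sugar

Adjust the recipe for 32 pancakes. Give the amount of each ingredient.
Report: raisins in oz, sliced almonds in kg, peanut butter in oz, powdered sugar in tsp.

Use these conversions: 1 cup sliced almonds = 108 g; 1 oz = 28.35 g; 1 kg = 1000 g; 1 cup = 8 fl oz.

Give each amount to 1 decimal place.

Scaling factor: 32/36 = 8/9.
raisins: 350 g × 8/9 ÷ 28.35 g/oz ≈ 11.0 oz
sliced almonds: 3 cup × 8/9 × 108 g/cup ÷ 1000 g/kg ≈ 0.3 kg
peanut butter: 8 oz × 8/9 ≈ 7.1 oz
powdered sugar: 1.5 tsp × 8/9 ≈ 1.3 tsp

raisins: 11.0 oz; sliced almonds: 0.3 kg; peanut butter: 7.1 oz; powdered sugar: 1.3 tsp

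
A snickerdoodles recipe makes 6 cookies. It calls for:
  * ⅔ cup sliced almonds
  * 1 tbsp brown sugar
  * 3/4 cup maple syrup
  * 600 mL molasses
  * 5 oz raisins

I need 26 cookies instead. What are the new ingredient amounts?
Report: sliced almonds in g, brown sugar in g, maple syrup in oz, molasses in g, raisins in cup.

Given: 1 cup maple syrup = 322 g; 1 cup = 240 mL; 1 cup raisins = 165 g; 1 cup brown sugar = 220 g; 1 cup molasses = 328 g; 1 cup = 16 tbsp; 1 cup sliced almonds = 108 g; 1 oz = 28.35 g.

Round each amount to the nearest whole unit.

sliced almonds: 312 g; brown sugar: 60 g; maple syrup: 37 oz; molasses: 3553 g; raisins: 4 cup

Scaling factor: 26/6 = 13/3.
sliced almonds: 2/3 cup × 13/3 × 108 g/cup = 312 g
brown sugar: 1 tbsp × 13/3 ÷ 16 tbsp/cup × 220 g/cup ≈ 60 g
maple syrup: 0.75 cup × 13/3 × 322 g/cup ÷ 28.35 g/oz ≈ 37 oz
molasses: 600 mL × 13/3 ÷ 240 mL/cup × 328 g/cup ≈ 3553 g
raisins: 5 oz × 13/3 × 28.35 g/oz ÷ 165 g/cup ≈ 4 cup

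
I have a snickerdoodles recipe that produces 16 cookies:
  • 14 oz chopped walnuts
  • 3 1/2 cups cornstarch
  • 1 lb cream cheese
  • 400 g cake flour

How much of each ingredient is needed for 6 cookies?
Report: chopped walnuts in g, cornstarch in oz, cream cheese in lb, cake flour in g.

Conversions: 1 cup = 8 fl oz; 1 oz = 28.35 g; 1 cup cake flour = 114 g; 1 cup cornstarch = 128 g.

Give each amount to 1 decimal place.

Scaling factor: 6/16 = 3/8 = 0.375.
chopped walnuts: 14 oz × 3/8 × 28.35 g/oz ≈ 148.8 g
cornstarch: 3.5 cup × 3/8 × 128 g/cup ÷ 28.35 g/oz ≈ 5.9 oz
cream cheese: 1 lb × 3/8 ≈ 0.4 lb
cake flour: 400 g × 3/8 = 150.0 g

chopped walnuts: 148.8 g; cornstarch: 5.9 oz; cream cheese: 0.4 lb; cake flour: 150.0 g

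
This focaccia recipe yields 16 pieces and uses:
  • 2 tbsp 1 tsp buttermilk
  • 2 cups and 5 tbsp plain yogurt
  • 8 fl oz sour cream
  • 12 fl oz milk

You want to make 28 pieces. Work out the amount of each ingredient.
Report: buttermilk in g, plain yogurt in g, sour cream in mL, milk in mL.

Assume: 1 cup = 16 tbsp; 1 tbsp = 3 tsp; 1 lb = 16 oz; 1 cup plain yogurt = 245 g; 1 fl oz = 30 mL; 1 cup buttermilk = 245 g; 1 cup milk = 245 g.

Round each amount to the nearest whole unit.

buttermilk: 63 g; plain yogurt: 991 g; sour cream: 420 mL; milk: 630 mL

Scaling factor: 28/16 = 7/4 = 1.75.
buttermilk: (2 tbsp + 1 tsp = 7/3 tbsp) × 7/4 ÷ 16 tbsp/cup × 245 g/cup ≈ 63 g
plain yogurt: (2 cup + 5 tbsp = 2.3125 cup) × 7/4 × 245 g/cup ≈ 991 g
sour cream: 8 fl oz × 7/4 × 30 mL/fl oz = 420 mL
milk: 12 fl oz × 7/4 × 30 mL/fl oz = 630 mL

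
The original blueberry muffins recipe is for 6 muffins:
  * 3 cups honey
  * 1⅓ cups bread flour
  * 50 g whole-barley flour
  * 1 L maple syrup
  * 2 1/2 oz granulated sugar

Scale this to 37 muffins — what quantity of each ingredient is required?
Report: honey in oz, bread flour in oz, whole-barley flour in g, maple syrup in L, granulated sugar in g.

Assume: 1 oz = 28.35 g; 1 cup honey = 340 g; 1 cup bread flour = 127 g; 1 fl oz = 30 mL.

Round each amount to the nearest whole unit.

Scaling factor: 37/6.
honey: 3 cup × 37/6 × 340 g/cup ÷ 28.35 g/oz ≈ 222 oz
bread flour: 4/3 cup × 37/6 × 127 g/cup ÷ 28.35 g/oz ≈ 37 oz
whole-barley flour: 50 g × 37/6 ≈ 308 g
maple syrup: 1 L × 37/6 ≈ 6 L
granulated sugar: 2.5 oz × 37/6 × 28.35 g/oz ≈ 437 g

honey: 222 oz; bread flour: 37 oz; whole-barley flour: 308 g; maple syrup: 6 L; granulated sugar: 437 g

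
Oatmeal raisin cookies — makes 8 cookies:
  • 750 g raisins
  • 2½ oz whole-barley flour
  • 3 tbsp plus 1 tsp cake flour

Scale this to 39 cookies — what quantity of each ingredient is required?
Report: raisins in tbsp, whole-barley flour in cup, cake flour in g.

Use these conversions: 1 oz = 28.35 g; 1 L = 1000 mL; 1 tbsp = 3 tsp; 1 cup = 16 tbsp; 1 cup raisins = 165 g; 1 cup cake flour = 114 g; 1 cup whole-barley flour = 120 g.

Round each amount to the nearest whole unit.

raisins: 355 tbsp; whole-barley flour: 3 cup; cake flour: 116 g

Scaling factor: 39/8 = 4.875.
raisins: 750 g × 39/8 ÷ 165 g/cup × 16 tbsp/cup ≈ 355 tbsp
whole-barley flour: 2.5 oz × 39/8 × 28.35 g/oz ÷ 120 g/cup ≈ 3 cup
cake flour: (3 tbsp + 1 tsp = 10/3 tbsp) × 39/8 ÷ 16 tbsp/cup × 114 g/cup ≈ 116 g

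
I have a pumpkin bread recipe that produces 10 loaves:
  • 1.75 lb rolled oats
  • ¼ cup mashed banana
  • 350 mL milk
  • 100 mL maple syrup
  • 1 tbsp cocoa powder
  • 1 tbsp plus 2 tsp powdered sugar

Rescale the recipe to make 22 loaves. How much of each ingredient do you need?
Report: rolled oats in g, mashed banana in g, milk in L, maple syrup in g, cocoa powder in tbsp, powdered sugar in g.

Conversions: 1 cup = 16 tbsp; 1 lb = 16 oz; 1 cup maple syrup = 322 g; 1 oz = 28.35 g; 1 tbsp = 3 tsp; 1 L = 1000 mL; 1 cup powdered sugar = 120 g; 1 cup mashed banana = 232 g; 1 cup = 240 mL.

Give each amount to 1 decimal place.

rolled oats: 1746.4 g; mashed banana: 127.6 g; milk: 0.8 L; maple syrup: 295.2 g; cocoa powder: 2.2 tbsp; powdered sugar: 27.5 g

Scaling factor: 22/10 = 11/5 = 2.2.
rolled oats: 1.75 lb × 11/5 × 16 oz/lb × 28.35 g/oz ≈ 1746.4 g
mashed banana: 0.25 cup × 11/5 × 232 g/cup = 127.6 g
milk: 350 mL × 11/5 ÷ 1000 mL/L ≈ 0.8 L
maple syrup: 100 mL × 11/5 ÷ 240 mL/cup × 322 g/cup ≈ 295.2 g
cocoa powder: 1 tbsp × 11/5 = 2.2 tbsp
powdered sugar: (1 tbsp + 2 tsp = 5/3 tbsp) × 11/5 ÷ 16 tbsp/cup × 120 g/cup = 27.5 g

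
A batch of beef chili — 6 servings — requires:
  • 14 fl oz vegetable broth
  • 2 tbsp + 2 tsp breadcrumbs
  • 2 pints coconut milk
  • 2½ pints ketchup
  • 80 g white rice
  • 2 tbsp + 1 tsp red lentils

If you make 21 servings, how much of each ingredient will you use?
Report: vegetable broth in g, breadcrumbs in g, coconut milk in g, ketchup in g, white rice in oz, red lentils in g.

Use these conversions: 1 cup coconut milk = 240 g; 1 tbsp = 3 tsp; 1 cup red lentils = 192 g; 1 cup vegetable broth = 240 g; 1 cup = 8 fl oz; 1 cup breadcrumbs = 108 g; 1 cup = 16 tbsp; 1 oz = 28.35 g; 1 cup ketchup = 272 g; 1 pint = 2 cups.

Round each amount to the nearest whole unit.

vegetable broth: 1470 g; breadcrumbs: 63 g; coconut milk: 3360 g; ketchup: 4760 g; white rice: 10 oz; red lentils: 98 g

Scaling factor: 21/6 = 7/2 = 3.5.
vegetable broth: 14 fl oz × 7/2 ÷ 8 fl oz/cup × 240 g/cup = 1470 g
breadcrumbs: (2 tbsp + 2 tsp = 8/3 tbsp) × 7/2 ÷ 16 tbsp/cup × 108 g/cup = 63 g
coconut milk: 2 pint × 7/2 × 2 cup/pint × 240 g/cup = 3360 g
ketchup: 2.5 pint × 7/2 × 2 cup/pint × 272 g/cup = 4760 g
white rice: 80 g × 7/2 ÷ 28.35 g/oz ≈ 10 oz
red lentils: (2 tbsp + 1 tsp = 7/3 tbsp) × 7/2 ÷ 16 tbsp/cup × 192 g/cup = 98 g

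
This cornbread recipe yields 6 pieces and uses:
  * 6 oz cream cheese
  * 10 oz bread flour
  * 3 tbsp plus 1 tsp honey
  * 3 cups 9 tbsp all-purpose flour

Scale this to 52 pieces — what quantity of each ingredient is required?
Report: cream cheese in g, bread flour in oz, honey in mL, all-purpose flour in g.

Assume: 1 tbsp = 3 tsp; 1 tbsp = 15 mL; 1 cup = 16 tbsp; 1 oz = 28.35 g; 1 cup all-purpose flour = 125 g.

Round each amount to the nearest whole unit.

Scaling factor: 52/6 = 26/3.
cream cheese: 6 oz × 26/3 × 28.35 g/oz ≈ 1474 g
bread flour: 10 oz × 26/3 ≈ 87 oz
honey: (3 tbsp + 1 tsp = 10/3 tbsp) × 26/3 × 15 mL/tbsp ≈ 433 mL
all-purpose flour: (3 cup + 9 tbsp = 3.5625 cup) × 26/3 × 125 g/cup ≈ 3859 g

cream cheese: 1474 g; bread flour: 87 oz; honey: 433 mL; all-purpose flour: 3859 g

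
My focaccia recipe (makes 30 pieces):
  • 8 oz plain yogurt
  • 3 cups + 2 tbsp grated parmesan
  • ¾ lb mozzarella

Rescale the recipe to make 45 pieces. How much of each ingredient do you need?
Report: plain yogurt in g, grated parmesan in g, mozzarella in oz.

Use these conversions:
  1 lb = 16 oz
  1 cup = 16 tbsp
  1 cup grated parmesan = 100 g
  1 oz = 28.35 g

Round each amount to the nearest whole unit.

plain yogurt: 340 g; grated parmesan: 469 g; mozzarella: 18 oz

Scaling factor: 45/30 = 3/2 = 1.5.
plain yogurt: 8 oz × 3/2 × 28.35 g/oz ≈ 340 g
grated parmesan: (3 cup + 2 tbsp = 3.125 cup) × 3/2 × 100 g/cup ≈ 469 g
mozzarella: 0.75 lb × 3/2 × 16 oz/lb = 18 oz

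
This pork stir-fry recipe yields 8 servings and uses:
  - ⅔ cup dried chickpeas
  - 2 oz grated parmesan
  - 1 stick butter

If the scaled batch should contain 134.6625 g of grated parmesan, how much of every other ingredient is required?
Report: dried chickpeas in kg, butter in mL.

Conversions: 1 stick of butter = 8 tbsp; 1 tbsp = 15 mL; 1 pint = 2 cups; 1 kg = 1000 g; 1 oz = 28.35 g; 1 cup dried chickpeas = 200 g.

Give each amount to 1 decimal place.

dried chickpeas: 0.3 kg; butter: 285.0 mL

The original recipe has 56.7 g of grated parmesan, so the scaling factor is 134.6625 ÷ 56.7 = 19/8 = 2.375.
dried chickpeas: 2/3 cup × 19/8 × 200 g/cup ÷ 1000 g/kg ≈ 0.3 kg
butter: 1 stick × 19/8 × 8 tbsp/stick × 15 mL/tbsp = 285.0 mL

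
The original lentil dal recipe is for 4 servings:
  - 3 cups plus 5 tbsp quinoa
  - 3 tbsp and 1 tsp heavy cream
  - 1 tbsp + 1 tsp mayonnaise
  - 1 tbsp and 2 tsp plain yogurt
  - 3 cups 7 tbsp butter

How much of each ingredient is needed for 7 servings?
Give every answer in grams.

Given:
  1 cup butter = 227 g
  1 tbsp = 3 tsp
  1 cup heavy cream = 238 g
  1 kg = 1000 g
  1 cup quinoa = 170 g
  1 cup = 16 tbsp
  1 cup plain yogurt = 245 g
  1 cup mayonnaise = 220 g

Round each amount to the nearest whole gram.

Scaling factor: 7/4 = 1.75.
quinoa: (3 cup + 5 tbsp = 3.3125 cup) × 7/4 × 170 g/cup ≈ 985 g
heavy cream: (3 tbsp + 1 tsp = 10/3 tbsp) × 7/4 ÷ 16 tbsp/cup × 238 g/cup ≈ 87 g
mayonnaise: (1 tbsp + 1 tsp = 4/3 tbsp) × 7/4 ÷ 16 tbsp/cup × 220 g/cup ≈ 32 g
plain yogurt: (1 tbsp + 2 tsp = 5/3 tbsp) × 7/4 ÷ 16 tbsp/cup × 245 g/cup ≈ 45 g
butter: (3 cup + 7 tbsp = 3.4375 cup) × 7/4 × 227 g/cup ≈ 1366 g

quinoa: 985 g; heavy cream: 87 g; mayonnaise: 32 g; plain yogurt: 45 g; butter: 1366 g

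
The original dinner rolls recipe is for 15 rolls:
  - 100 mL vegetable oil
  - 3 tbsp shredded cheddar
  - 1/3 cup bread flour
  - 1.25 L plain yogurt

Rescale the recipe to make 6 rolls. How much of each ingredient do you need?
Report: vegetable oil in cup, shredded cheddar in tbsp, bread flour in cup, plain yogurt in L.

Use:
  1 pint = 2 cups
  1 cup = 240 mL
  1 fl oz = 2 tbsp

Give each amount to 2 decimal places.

vegetable oil: 0.17 cup; shredded cheddar: 1.20 tbsp; bread flour: 0.13 cup; plain yogurt: 0.50 L

Scaling factor: 6/15 = 2/5 = 0.4.
vegetable oil: 100 mL × 2/5 ÷ 240 mL/cup ≈ 0.17 cup
shredded cheddar: 3 tbsp × 2/5 = 1.20 tbsp
bread flour: 1/3 cup × 2/5 ≈ 0.13 cup
plain yogurt: 1.25 L × 2/5 = 0.50 L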